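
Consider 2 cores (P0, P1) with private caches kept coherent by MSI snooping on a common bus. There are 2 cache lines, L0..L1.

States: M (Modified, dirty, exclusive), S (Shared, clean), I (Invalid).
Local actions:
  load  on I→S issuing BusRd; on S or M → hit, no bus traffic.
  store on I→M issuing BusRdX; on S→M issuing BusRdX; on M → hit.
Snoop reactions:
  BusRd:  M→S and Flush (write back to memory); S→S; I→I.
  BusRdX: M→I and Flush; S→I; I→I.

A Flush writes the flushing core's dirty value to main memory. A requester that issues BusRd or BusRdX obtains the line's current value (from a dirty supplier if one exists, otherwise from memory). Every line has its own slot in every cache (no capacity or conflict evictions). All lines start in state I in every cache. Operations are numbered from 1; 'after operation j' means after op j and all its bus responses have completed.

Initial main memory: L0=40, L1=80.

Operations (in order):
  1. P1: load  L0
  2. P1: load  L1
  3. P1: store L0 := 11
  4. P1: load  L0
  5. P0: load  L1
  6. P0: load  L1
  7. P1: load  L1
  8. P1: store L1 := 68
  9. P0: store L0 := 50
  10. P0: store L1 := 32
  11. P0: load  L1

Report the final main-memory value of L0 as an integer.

  op1 P1: load  L0 → I/S on L0; bus BusRd; mem=40
  op2 P1: load  L1 → I/S on L1; bus BusRd; mem=80
  op3 P1: store L0 := 11 → I/M on L0; bus BusRdX; mem=40
  op4 P1: load  L0 → I/M on L0; bus (none); mem=40
  op5 P0: load  L1 → S/S on L1; bus BusRd; mem=80
  op6 P0: load  L1 → S/S on L1; bus (none); mem=80
  op7 P1: load  L1 → S/S on L1; bus (none); mem=80
  op8 P1: store L1 := 68 → I/M on L1; bus BusRdX; mem=80
  op9 P0: store L0 := 50 → M/I on L0; bus BusRdX Flush; mem=11
  op10 P0: store L1 := 32 → M/I on L1; bus BusRdX Flush; mem=68
  op11 P0: load  L1 → M/I on L1; bus (none); mem=68

memory[L0] = 11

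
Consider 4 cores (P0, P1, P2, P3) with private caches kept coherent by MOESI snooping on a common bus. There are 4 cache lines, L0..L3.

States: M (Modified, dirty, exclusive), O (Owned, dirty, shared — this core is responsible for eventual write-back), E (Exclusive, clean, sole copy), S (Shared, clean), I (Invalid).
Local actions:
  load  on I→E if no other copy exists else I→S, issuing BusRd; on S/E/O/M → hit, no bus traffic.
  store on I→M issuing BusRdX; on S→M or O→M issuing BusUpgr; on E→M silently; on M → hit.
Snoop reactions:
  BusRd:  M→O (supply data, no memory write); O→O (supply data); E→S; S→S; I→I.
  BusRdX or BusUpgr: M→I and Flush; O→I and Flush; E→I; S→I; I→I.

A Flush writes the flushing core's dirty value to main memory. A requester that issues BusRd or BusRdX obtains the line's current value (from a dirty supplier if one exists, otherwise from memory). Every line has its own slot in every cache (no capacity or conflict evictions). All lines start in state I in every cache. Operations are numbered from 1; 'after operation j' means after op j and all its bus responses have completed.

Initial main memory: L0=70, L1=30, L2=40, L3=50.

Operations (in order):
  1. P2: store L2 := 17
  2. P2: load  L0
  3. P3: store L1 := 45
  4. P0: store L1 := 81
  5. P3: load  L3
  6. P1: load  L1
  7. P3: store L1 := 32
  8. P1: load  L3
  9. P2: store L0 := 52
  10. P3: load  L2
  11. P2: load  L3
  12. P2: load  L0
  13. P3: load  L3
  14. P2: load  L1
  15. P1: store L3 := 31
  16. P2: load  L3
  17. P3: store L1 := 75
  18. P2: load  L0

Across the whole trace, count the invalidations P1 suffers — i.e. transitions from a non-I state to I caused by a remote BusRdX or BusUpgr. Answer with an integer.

invalidations = 1

step 1: P2: store L2 := 17  ⟶  IIMI  (L2)  txn=BusRdX  M[L2]=40
step 2: P2: load  L0  ⟶  IIEI  (L0)  txn=BusRd  M[L0]=70
step 3: P3: store L1 := 45  ⟶  IIIM  (L1)  txn=BusRdX  M[L1]=30
step 4: P0: store L1 := 81  ⟶  MIII  (L1)  txn=BusRdX+Flush  M[L1]=45
step 5: P3: load  L3  ⟶  IIIE  (L3)  txn=BusRd  M[L3]=50
step 6: P1: load  L1  ⟶  OSII  (L1)  txn=BusRd  M[L1]=45
step 7: P3: store L1 := 32  ⟶  IIIM  (L1)  txn=BusRdX+Flush  M[L1]=81
step 8: P1: load  L3  ⟶  ISIS  (L3)  txn=BusRd  M[L3]=50
step 9: P2: store L0 := 52  ⟶  IIMI  (L0)  txn=∅  M[L0]=70
step 10: P3: load  L2  ⟶  IIOS  (L2)  txn=BusRd  M[L2]=40
step 11: P2: load  L3  ⟶  ISSS  (L3)  txn=BusRd  M[L3]=50
step 12: P2: load  L0  ⟶  IIMI  (L0)  txn=∅  M[L0]=70
step 13: P3: load  L3  ⟶  ISSS  (L3)  txn=∅  M[L3]=50
step 14: P2: load  L1  ⟶  IISO  (L1)  txn=BusRd  M[L1]=81
step 15: P1: store L3 := 31  ⟶  IMII  (L3)  txn=BusUpgr  M[L3]=50
step 16: P2: load  L3  ⟶  IOSI  (L3)  txn=BusRd  M[L3]=50
step 17: P3: store L1 := 75  ⟶  IIIM  (L1)  txn=BusUpgr  M[L1]=81
step 18: P2: load  L0  ⟶  IIMI  (L0)  txn=∅  M[L0]=70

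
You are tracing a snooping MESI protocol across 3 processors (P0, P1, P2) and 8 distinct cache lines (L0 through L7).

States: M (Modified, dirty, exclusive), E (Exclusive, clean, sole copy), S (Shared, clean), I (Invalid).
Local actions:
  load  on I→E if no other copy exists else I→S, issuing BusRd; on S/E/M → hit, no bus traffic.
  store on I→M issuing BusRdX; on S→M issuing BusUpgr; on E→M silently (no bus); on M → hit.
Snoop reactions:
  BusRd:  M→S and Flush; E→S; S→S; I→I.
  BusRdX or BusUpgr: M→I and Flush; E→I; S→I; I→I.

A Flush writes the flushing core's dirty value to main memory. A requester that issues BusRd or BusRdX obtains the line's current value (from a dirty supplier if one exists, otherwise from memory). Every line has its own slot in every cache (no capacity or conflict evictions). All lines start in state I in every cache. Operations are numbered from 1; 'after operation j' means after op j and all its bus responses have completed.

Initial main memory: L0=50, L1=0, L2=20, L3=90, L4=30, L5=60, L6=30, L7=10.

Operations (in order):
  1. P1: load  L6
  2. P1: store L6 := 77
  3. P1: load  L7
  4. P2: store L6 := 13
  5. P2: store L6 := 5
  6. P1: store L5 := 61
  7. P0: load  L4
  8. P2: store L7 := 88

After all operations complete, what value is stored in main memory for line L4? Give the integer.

memory[L4] = 30

[1] P1: load  L6 | P0:I, P1:E(30), P2:I | bus: BusRd
[2] P1: store L6 := 77 | P0:I, P1:M(77), P2:I | bus: none
[3] P1: load  L7 | P0:I, P1:E(10), P2:I | bus: BusRd
[4] P2: store L6 := 13 | P0:I, P1:I, P2:M(13) | bus: BusRdX,Flush
[5] P2: store L6 := 5 | P0:I, P1:I, P2:M(5) | bus: none
[6] P1: store L5 := 61 | P0:I, P1:M(61), P2:I | bus: BusRdX
[7] P0: load  L4 | P0:E(30), P1:I, P2:I | bus: BusRd
[8] P2: store L7 := 88 | P0:I, P1:I, P2:M(88) | bus: BusRdX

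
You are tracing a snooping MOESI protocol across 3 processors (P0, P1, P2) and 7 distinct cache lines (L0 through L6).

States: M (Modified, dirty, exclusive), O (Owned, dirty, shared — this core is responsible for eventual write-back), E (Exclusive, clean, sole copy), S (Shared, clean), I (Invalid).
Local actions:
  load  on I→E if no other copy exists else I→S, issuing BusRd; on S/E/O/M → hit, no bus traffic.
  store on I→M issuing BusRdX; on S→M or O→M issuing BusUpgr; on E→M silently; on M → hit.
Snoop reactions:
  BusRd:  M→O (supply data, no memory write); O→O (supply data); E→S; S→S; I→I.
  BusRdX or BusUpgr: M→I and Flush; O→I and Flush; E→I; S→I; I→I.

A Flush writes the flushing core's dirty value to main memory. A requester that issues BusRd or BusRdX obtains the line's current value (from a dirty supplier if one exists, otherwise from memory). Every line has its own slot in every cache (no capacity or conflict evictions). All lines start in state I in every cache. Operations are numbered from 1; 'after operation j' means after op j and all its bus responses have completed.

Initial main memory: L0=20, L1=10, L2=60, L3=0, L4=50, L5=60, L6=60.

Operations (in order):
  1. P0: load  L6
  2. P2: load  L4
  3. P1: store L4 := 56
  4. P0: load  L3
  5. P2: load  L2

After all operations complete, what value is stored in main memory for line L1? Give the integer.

memory[L1] = 10

[1] P0: load  L6 | P0:E(60), P1:I, P2:I | bus: BusRd
[2] P2: load  L4 | P0:I, P1:I, P2:E(50) | bus: BusRd
[3] P1: store L4 := 56 | P0:I, P1:M(56), P2:I | bus: BusRdX
[4] P0: load  L3 | P0:E(0), P1:I, P2:I | bus: BusRd
[5] P2: load  L2 | P0:I, P1:I, P2:E(60) | bus: BusRd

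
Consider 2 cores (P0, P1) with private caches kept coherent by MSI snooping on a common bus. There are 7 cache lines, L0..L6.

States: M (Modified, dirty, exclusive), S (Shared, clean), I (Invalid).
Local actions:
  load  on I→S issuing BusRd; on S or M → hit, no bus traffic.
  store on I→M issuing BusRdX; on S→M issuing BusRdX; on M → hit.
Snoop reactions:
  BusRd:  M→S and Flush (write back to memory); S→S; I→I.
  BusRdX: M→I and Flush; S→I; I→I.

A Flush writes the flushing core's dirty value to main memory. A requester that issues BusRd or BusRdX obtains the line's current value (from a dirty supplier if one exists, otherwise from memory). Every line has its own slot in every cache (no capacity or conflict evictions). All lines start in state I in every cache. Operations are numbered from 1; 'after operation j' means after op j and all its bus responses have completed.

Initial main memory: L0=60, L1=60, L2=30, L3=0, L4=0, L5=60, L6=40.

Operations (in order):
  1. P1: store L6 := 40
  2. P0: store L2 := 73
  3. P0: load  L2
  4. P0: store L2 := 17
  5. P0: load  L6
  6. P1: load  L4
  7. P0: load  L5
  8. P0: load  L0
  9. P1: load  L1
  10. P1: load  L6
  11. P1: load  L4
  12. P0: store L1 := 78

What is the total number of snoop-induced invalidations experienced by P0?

invalidations = 0

[1] P1: store L6 := 40 | P0:I, P1:M(40) | bus: BusRdX
[2] P0: store L2 := 73 | P0:M(73), P1:I | bus: BusRdX
[3] P0: load  L2 | P0:M(73), P1:I | bus: none
[4] P0: store L2 := 17 | P0:M(17), P1:I | bus: none
[5] P0: load  L6 | P0:S(40), P1:S(40) | bus: BusRd,Flush
[6] P1: load  L4 | P0:I, P1:S(0) | bus: BusRd
[7] P0: load  L5 | P0:S(60), P1:I | bus: BusRd
[8] P0: load  L0 | P0:S(60), P1:I | bus: BusRd
[9] P1: load  L1 | P0:I, P1:S(60) | bus: BusRd
[10] P1: load  L6 | P0:S(40), P1:S(40) | bus: none
[11] P1: load  L4 | P0:I, P1:S(0) | bus: none
[12] P0: store L1 := 78 | P0:M(78), P1:I | bus: BusRdX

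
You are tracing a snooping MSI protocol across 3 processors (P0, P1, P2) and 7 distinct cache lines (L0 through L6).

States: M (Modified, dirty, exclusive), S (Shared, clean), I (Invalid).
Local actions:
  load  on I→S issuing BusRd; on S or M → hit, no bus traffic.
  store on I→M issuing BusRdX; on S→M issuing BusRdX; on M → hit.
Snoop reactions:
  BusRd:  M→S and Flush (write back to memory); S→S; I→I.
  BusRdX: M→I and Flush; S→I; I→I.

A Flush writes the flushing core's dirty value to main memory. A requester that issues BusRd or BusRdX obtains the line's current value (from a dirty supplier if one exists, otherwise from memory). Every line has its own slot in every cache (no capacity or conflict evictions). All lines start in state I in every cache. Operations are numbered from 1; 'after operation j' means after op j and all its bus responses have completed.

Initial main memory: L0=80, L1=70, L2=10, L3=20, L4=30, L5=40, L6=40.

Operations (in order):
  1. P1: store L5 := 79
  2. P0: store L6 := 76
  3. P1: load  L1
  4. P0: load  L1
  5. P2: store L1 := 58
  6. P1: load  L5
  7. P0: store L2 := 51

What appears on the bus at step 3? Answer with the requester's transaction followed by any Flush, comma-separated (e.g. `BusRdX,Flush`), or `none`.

bus = BusRd

  op1 P1: store L5 := 79 → I/M/I on L5; bus BusRdX; mem=40
  op2 P0: store L6 := 76 → M/I/I on L6; bus BusRdX; mem=40
  op3 P1: load  L1 → I/S/I on L1; bus BusRd; mem=70
  op4 P0: load  L1 → S/S/I on L1; bus BusRd; mem=70
  op5 P2: store L1 := 58 → I/I/M on L1; bus BusRdX; mem=70
  op6 P1: load  L5 → I/M/I on L5; bus (none); mem=40
  op7 P0: store L2 := 51 → M/I/I on L2; bus BusRdX; mem=10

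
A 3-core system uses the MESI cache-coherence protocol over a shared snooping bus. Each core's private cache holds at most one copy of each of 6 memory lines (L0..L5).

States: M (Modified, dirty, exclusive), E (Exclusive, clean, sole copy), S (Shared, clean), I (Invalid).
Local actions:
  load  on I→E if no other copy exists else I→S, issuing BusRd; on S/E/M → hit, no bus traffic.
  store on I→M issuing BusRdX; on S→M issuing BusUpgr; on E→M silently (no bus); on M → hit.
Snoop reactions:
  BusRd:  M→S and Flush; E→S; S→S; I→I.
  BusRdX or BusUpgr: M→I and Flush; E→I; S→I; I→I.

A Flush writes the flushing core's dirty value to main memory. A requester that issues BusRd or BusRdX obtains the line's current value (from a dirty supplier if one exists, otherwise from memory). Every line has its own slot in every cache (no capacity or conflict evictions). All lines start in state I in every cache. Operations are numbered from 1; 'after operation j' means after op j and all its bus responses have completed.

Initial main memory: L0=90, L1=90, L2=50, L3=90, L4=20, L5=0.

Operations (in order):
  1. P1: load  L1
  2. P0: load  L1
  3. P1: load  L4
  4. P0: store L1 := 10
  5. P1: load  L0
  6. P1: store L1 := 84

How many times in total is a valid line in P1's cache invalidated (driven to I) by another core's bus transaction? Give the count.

invalidations = 1

1. P1: load  L1  bus=[BusRd]  L1: P0=I P1=E P2=I  mem[L1]=90
2. P0: load  L1  bus=[BusRd]  L1: P0=S P1=S P2=I  mem[L1]=90
3. P1: load  L4  bus=[BusRd]  L4: P0=I P1=E P2=I  mem[L4]=20
4. P0: store L1 := 10  bus=[BusUpgr]  L1: P0=M P1=I P2=I  mem[L1]=90
5. P1: load  L0  bus=[BusRd]  L0: P0=I P1=E P2=I  mem[L0]=90
6. P1: store L1 := 84  bus=[BusRdX,Flush]  L1: P0=I P1=M P2=I  mem[L1]=10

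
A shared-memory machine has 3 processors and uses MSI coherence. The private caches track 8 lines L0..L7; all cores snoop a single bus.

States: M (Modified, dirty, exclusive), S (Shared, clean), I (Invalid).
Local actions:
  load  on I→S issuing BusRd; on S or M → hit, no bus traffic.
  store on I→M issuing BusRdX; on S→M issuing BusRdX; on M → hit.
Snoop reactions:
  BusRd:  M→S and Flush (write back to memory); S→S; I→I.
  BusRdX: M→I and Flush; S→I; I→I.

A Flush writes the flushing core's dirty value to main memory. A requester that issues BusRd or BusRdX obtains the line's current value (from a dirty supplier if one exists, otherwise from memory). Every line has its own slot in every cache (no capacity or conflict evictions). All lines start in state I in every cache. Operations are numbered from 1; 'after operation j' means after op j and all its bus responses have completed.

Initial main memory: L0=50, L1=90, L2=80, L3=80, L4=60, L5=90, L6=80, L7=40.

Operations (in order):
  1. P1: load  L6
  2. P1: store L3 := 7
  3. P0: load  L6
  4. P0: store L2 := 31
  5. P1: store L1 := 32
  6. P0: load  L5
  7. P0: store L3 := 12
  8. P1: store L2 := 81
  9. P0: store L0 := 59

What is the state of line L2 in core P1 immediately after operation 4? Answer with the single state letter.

step 1: P1: load  L6  ⟶  ISI  (L6)  txn=BusRd  M[L6]=80
step 2: P1: store L3 := 7  ⟶  IMI  (L3)  txn=BusRdX  M[L3]=80
step 3: P0: load  L6  ⟶  SSI  (L6)  txn=BusRd  M[L6]=80
step 4: P0: store L2 := 31  ⟶  MII  (L2)  txn=BusRdX  M[L2]=80
step 5: P1: store L1 := 32  ⟶  IMI  (L1)  txn=BusRdX  M[L1]=90
step 6: P0: load  L5  ⟶  SII  (L5)  txn=BusRd  M[L5]=90
step 7: P0: store L3 := 12  ⟶  MII  (L3)  txn=BusRdX+Flush  M[L3]=7
step 8: P1: store L2 := 81  ⟶  IMI  (L2)  txn=BusRdX+Flush  M[L2]=31
step 9: P0: store L0 := 59  ⟶  MII  (L0)  txn=BusRdX  M[L0]=50

state = I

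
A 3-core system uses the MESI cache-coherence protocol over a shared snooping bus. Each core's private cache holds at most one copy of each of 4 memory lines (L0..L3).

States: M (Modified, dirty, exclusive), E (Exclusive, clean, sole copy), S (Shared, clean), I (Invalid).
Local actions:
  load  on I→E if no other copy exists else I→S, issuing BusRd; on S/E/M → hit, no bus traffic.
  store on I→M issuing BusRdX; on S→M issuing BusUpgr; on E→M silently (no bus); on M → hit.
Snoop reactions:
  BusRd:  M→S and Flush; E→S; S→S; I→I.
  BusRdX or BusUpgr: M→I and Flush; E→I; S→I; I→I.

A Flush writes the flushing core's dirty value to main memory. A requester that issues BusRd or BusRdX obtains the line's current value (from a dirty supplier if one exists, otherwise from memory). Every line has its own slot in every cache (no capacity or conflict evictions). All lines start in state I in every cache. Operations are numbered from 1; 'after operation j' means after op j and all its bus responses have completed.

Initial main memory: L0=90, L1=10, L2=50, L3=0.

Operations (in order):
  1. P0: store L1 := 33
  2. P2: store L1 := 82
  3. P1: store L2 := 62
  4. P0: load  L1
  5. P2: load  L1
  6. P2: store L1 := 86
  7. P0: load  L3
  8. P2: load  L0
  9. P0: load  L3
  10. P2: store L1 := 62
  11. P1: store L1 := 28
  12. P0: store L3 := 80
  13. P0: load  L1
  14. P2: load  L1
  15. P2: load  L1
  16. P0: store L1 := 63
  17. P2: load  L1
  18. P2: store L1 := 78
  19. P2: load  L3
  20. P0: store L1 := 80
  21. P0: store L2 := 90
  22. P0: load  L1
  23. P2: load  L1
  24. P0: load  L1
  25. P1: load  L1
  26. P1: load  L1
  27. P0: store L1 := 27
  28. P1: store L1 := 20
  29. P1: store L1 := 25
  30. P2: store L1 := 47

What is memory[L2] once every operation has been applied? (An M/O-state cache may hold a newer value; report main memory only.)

[1] P0: store L1 := 33 | P0:M(33), P1:I, P2:I | bus: BusRdX
[2] P2: store L1 := 82 | P0:I, P1:I, P2:M(82) | bus: BusRdX,Flush
[3] P1: store L2 := 62 | P0:I, P1:M(62), P2:I | bus: BusRdX
[4] P0: load  L1 | P0:S(82), P1:I, P2:S(82) | bus: BusRd,Flush
[5] P2: load  L1 | P0:S(82), P1:I, P2:S(82) | bus: none
[6] P2: store L1 := 86 | P0:I, P1:I, P2:M(86) | bus: BusUpgr
[7] P0: load  L3 | P0:E(0), P1:I, P2:I | bus: BusRd
[8] P2: load  L0 | P0:I, P1:I, P2:E(90) | bus: BusRd
[9] P0: load  L3 | P0:E(0), P1:I, P2:I | bus: none
[10] P2: store L1 := 62 | P0:I, P1:I, P2:M(62) | bus: none
[11] P1: store L1 := 28 | P0:I, P1:M(28), P2:I | bus: BusRdX,Flush
[12] P0: store L3 := 80 | P0:M(80), P1:I, P2:I | bus: none
[13] P0: load  L1 | P0:S(28), P1:S(28), P2:I | bus: BusRd,Flush
[14] P2: load  L1 | P0:S(28), P1:S(28), P2:S(28) | bus: BusRd
[15] P2: load  L1 | P0:S(28), P1:S(28), P2:S(28) | bus: none
[16] P0: store L1 := 63 | P0:M(63), P1:I, P2:I | bus: BusUpgr
[17] P2: load  L1 | P0:S(63), P1:I, P2:S(63) | bus: BusRd,Flush
[18] P2: store L1 := 78 | P0:I, P1:I, P2:M(78) | bus: BusUpgr
[19] P2: load  L3 | P0:S(80), P1:I, P2:S(80) | bus: BusRd,Flush
[20] P0: store L1 := 80 | P0:M(80), P1:I, P2:I | bus: BusRdX,Flush
[21] P0: store L2 := 90 | P0:M(90), P1:I, P2:I | bus: BusRdX,Flush
[22] P0: load  L1 | P0:M(80), P1:I, P2:I | bus: none
[23] P2: load  L1 | P0:S(80), P1:I, P2:S(80) | bus: BusRd,Flush
[24] P0: load  L1 | P0:S(80), P1:I, P2:S(80) | bus: none
[25] P1: load  L1 | P0:S(80), P1:S(80), P2:S(80) | bus: BusRd
[26] P1: load  L1 | P0:S(80), P1:S(80), P2:S(80) | bus: none
[27] P0: store L1 := 27 | P0:M(27), P1:I, P2:I | bus: BusUpgr
[28] P1: store L1 := 20 | P0:I, P1:M(20), P2:I | bus: BusRdX,Flush
[29] P1: store L1 := 25 | P0:I, P1:M(25), P2:I | bus: none
[30] P2: store L1 := 47 | P0:I, P1:I, P2:M(47) | bus: BusRdX,Flush

memory[L2] = 62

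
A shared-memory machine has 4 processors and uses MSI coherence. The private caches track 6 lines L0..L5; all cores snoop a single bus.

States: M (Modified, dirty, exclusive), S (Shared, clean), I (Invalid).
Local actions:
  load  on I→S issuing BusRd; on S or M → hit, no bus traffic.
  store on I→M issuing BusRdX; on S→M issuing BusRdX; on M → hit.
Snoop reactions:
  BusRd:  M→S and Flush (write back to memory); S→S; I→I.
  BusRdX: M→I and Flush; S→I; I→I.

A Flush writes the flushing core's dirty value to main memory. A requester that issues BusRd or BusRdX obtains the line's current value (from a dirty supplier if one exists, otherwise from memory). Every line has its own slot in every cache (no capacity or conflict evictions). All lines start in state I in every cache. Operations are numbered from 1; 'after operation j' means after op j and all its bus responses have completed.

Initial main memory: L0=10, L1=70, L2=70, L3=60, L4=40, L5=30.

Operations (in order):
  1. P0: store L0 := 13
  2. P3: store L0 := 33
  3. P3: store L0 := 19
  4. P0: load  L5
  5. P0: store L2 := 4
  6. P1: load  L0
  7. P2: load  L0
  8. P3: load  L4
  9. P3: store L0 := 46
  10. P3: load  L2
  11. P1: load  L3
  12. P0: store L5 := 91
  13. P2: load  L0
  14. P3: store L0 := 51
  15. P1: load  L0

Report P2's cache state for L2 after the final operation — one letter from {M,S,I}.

  op1 P0: store L0 := 13 → M/I/I/I on L0; bus BusRdX; mem=10
  op2 P3: store L0 := 33 → I/I/I/M on L0; bus BusRdX Flush; mem=13
  op3 P3: store L0 := 19 → I/I/I/M on L0; bus (none); mem=13
  op4 P0: load  L5 → S/I/I/I on L5; bus BusRd; mem=30
  op5 P0: store L2 := 4 → M/I/I/I on L2; bus BusRdX; mem=70
  op6 P1: load  L0 → I/S/I/S on L0; bus BusRd Flush; mem=19
  op7 P2: load  L0 → I/S/S/S on L0; bus BusRd; mem=19
  op8 P3: load  L4 → I/I/I/S on L4; bus BusRd; mem=40
  op9 P3: store L0 := 46 → I/I/I/M on L0; bus BusRdX; mem=19
  op10 P3: load  L2 → S/I/I/S on L2; bus BusRd Flush; mem=4
  op11 P1: load  L3 → I/S/I/I on L3; bus BusRd; mem=60
  op12 P0: store L5 := 91 → M/I/I/I on L5; bus BusRdX; mem=30
  op13 P2: load  L0 → I/I/S/S on L0; bus BusRd Flush; mem=46
  op14 P3: store L0 := 51 → I/I/I/M on L0; bus BusRdX; mem=46
  op15 P1: load  L0 → I/S/I/S on L0; bus BusRd Flush; mem=51

state = I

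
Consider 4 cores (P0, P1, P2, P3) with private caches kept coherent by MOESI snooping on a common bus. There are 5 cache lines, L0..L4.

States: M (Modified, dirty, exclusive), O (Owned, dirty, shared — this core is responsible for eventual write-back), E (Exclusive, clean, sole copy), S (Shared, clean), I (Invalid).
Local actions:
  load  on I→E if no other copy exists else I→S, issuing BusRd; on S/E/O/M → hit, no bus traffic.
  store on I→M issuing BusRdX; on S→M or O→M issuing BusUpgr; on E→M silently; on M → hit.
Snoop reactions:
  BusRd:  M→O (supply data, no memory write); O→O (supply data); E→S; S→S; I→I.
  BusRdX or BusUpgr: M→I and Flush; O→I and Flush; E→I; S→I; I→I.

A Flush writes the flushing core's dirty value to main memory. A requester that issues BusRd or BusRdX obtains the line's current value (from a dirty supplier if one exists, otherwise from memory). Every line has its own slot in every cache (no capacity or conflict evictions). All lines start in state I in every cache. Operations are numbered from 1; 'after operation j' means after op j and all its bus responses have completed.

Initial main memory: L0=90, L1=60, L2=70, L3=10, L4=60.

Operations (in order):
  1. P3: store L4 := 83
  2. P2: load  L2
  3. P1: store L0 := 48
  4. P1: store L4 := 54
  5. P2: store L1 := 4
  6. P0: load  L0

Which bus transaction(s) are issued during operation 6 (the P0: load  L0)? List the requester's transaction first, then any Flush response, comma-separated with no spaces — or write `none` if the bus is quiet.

bus = BusRd

  op1 P3: store L4 := 83 → I/I/I/M on L4; bus BusRdX; mem=60
  op2 P2: load  L2 → I/I/E/I on L2; bus BusRd; mem=70
  op3 P1: store L0 := 48 → I/M/I/I on L0; bus BusRdX; mem=90
  op4 P1: store L4 := 54 → I/M/I/I on L4; bus BusRdX Flush; mem=83
  op5 P2: store L1 := 4 → I/I/M/I on L1; bus BusRdX; mem=60
  op6 P0: load  L0 → S/O/I/I on L0; bus BusRd; mem=90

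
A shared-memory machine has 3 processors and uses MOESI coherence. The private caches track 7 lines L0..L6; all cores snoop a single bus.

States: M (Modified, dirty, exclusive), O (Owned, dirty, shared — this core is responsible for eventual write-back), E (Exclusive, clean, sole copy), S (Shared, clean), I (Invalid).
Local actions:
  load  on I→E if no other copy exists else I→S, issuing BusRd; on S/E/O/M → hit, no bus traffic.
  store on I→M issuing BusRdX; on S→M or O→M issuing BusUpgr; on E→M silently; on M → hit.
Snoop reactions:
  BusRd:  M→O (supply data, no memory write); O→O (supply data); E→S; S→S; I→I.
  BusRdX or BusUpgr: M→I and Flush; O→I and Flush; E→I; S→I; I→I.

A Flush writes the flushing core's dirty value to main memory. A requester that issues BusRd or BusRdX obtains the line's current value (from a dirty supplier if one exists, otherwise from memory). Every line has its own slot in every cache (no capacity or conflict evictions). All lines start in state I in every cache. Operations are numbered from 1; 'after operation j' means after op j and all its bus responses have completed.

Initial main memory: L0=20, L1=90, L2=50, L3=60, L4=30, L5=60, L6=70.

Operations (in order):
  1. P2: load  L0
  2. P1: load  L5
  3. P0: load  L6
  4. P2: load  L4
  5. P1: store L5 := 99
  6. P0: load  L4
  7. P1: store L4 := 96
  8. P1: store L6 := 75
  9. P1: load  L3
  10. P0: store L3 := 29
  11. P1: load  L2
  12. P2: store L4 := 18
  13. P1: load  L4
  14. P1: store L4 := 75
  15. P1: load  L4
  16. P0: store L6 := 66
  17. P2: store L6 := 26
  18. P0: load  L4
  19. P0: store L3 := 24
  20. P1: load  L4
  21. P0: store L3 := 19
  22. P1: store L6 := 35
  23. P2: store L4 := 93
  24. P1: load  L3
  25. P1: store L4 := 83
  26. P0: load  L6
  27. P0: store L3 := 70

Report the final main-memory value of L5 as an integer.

memory[L5] = 60

  op1 P2: load  L0 → I/I/E on L0; bus BusRd; mem=20
  op2 P1: load  L5 → I/E/I on L5; bus BusRd; mem=60
  op3 P0: load  L6 → E/I/I on L6; bus BusRd; mem=70
  op4 P2: load  L4 → I/I/E on L4; bus BusRd; mem=30
  op5 P1: store L5 := 99 → I/M/I on L5; bus (none); mem=60
  op6 P0: load  L4 → S/I/S on L4; bus BusRd; mem=30
  op7 P1: store L4 := 96 → I/M/I on L4; bus BusRdX; mem=30
  op8 P1: store L6 := 75 → I/M/I on L6; bus BusRdX; mem=70
  op9 P1: load  L3 → I/E/I on L3; bus BusRd; mem=60
  op10 P0: store L3 := 29 → M/I/I on L3; bus BusRdX; mem=60
  op11 P1: load  L2 → I/E/I on L2; bus BusRd; mem=50
  op12 P2: store L4 := 18 → I/I/M on L4; bus BusRdX Flush; mem=96
  op13 P1: load  L4 → I/S/O on L4; bus BusRd; mem=96
  op14 P1: store L4 := 75 → I/M/I on L4; bus BusUpgr Flush; mem=18
  op15 P1: load  L4 → I/M/I on L4; bus (none); mem=18
  op16 P0: store L6 := 66 → M/I/I on L6; bus BusRdX Flush; mem=75
  op17 P2: store L6 := 26 → I/I/M on L6; bus BusRdX Flush; mem=66
  op18 P0: load  L4 → S/O/I on L4; bus BusRd; mem=18
  op19 P0: store L3 := 24 → M/I/I on L3; bus (none); mem=60
  op20 P1: load  L4 → S/O/I on L4; bus (none); mem=18
  op21 P0: store L3 := 19 → M/I/I on L3; bus (none); mem=60
  op22 P1: store L6 := 35 → I/M/I on L6; bus BusRdX Flush; mem=26
  op23 P2: store L4 := 93 → I/I/M on L4; bus BusRdX Flush; mem=75
  op24 P1: load  L3 → O/S/I on L3; bus BusRd; mem=60
  op25 P1: store L4 := 83 → I/M/I on L4; bus BusRdX Flush; mem=93
  op26 P0: load  L6 → S/O/I on L6; bus BusRd; mem=26
  op27 P0: store L3 := 70 → M/I/I on L3; bus BusUpgr; mem=60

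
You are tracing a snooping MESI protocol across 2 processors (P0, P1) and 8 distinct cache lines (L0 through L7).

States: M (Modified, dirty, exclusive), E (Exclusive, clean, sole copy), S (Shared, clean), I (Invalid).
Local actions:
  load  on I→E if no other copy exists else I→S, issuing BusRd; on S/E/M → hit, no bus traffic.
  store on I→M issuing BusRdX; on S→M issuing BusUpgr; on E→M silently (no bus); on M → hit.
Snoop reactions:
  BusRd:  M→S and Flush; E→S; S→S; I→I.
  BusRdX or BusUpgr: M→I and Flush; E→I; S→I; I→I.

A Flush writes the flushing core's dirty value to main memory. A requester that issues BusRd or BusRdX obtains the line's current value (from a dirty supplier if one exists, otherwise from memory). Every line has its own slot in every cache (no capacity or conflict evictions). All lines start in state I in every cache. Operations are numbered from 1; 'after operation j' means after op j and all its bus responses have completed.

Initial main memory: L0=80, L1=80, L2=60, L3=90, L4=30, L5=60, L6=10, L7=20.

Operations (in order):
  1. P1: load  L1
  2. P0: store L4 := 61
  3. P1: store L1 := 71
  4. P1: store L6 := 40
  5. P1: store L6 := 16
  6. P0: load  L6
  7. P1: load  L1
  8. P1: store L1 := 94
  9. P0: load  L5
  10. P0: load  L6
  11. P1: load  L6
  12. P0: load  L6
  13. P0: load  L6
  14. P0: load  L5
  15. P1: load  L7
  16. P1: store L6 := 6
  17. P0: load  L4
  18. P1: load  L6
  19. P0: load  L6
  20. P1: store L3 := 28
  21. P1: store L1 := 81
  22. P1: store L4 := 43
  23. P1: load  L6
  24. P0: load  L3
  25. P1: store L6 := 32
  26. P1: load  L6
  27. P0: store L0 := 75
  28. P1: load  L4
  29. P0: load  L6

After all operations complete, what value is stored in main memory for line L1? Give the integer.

step 1: P1: load  L1  ⟶  IE  (L1)  txn=BusRd  M[L1]=80
step 2: P0: store L4 := 61  ⟶  MI  (L4)  txn=BusRdX  M[L4]=30
step 3: P1: store L1 := 71  ⟶  IM  (L1)  txn=∅  M[L1]=80
step 4: P1: store L6 := 40  ⟶  IM  (L6)  txn=BusRdX  M[L6]=10
step 5: P1: store L6 := 16  ⟶  IM  (L6)  txn=∅  M[L6]=10
step 6: P0: load  L6  ⟶  SS  (L6)  txn=BusRd+Flush  M[L6]=16
step 7: P1: load  L1  ⟶  IM  (L1)  txn=∅  M[L1]=80
step 8: P1: store L1 := 94  ⟶  IM  (L1)  txn=∅  M[L1]=80
step 9: P0: load  L5  ⟶  EI  (L5)  txn=BusRd  M[L5]=60
step 10: P0: load  L6  ⟶  SS  (L6)  txn=∅  M[L6]=16
step 11: P1: load  L6  ⟶  SS  (L6)  txn=∅  M[L6]=16
step 12: P0: load  L6  ⟶  SS  (L6)  txn=∅  M[L6]=16
step 13: P0: load  L6  ⟶  SS  (L6)  txn=∅  M[L6]=16
step 14: P0: load  L5  ⟶  EI  (L5)  txn=∅  M[L5]=60
step 15: P1: load  L7  ⟶  IE  (L7)  txn=BusRd  M[L7]=20
step 16: P1: store L6 := 6  ⟶  IM  (L6)  txn=BusUpgr  M[L6]=16
step 17: P0: load  L4  ⟶  MI  (L4)  txn=∅  M[L4]=30
step 18: P1: load  L6  ⟶  IM  (L6)  txn=∅  M[L6]=16
step 19: P0: load  L6  ⟶  SS  (L6)  txn=BusRd+Flush  M[L6]=6
step 20: P1: store L3 := 28  ⟶  IM  (L3)  txn=BusRdX  M[L3]=90
step 21: P1: store L1 := 81  ⟶  IM  (L1)  txn=∅  M[L1]=80
step 22: P1: store L4 := 43  ⟶  IM  (L4)  txn=BusRdX+Flush  M[L4]=61
step 23: P1: load  L6  ⟶  SS  (L6)  txn=∅  M[L6]=6
step 24: P0: load  L3  ⟶  SS  (L3)  txn=BusRd+Flush  M[L3]=28
step 25: P1: store L6 := 32  ⟶  IM  (L6)  txn=BusUpgr  M[L6]=6
step 26: P1: load  L6  ⟶  IM  (L6)  txn=∅  M[L6]=6
step 27: P0: store L0 := 75  ⟶  MI  (L0)  txn=BusRdX  M[L0]=80
step 28: P1: load  L4  ⟶  IM  (L4)  txn=∅  M[L4]=61
step 29: P0: load  L6  ⟶  SS  (L6)  txn=BusRd+Flush  M[L6]=32

memory[L1] = 80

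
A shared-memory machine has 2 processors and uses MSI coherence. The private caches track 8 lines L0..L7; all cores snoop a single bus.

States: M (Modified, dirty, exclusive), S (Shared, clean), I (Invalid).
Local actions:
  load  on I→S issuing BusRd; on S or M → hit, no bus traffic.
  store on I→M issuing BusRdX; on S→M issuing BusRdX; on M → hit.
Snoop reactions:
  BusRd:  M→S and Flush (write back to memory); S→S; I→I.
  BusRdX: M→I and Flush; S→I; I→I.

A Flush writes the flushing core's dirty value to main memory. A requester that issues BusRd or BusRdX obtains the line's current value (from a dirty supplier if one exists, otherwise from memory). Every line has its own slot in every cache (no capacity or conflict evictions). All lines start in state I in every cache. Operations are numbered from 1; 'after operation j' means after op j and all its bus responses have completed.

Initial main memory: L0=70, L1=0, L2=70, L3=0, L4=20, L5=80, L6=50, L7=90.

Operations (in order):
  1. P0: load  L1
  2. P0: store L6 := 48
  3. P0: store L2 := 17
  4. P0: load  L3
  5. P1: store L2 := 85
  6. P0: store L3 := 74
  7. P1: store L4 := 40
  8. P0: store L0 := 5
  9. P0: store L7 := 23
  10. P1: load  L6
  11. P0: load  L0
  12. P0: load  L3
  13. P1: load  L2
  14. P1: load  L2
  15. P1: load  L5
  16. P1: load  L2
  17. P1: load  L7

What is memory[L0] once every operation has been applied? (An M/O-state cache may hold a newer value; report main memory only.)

memory[L0] = 70

[1] P0: load  L1 | P0:S(0), P1:I | bus: BusRd
[2] P0: store L6 := 48 | P0:M(48), P1:I | bus: BusRdX
[3] P0: store L2 := 17 | P0:M(17), P1:I | bus: BusRdX
[4] P0: load  L3 | P0:S(0), P1:I | bus: BusRd
[5] P1: store L2 := 85 | P0:I, P1:M(85) | bus: BusRdX,Flush
[6] P0: store L3 := 74 | P0:M(74), P1:I | bus: BusRdX
[7] P1: store L4 := 40 | P0:I, P1:M(40) | bus: BusRdX
[8] P0: store L0 := 5 | P0:M(5), P1:I | bus: BusRdX
[9] P0: store L7 := 23 | P0:M(23), P1:I | bus: BusRdX
[10] P1: load  L6 | P0:S(48), P1:S(48) | bus: BusRd,Flush
[11] P0: load  L0 | P0:M(5), P1:I | bus: none
[12] P0: load  L3 | P0:M(74), P1:I | bus: none
[13] P1: load  L2 | P0:I, P1:M(85) | bus: none
[14] P1: load  L2 | P0:I, P1:M(85) | bus: none
[15] P1: load  L5 | P0:I, P1:S(80) | bus: BusRd
[16] P1: load  L2 | P0:I, P1:M(85) | bus: none
[17] P1: load  L7 | P0:S(23), P1:S(23) | bus: BusRd,Flush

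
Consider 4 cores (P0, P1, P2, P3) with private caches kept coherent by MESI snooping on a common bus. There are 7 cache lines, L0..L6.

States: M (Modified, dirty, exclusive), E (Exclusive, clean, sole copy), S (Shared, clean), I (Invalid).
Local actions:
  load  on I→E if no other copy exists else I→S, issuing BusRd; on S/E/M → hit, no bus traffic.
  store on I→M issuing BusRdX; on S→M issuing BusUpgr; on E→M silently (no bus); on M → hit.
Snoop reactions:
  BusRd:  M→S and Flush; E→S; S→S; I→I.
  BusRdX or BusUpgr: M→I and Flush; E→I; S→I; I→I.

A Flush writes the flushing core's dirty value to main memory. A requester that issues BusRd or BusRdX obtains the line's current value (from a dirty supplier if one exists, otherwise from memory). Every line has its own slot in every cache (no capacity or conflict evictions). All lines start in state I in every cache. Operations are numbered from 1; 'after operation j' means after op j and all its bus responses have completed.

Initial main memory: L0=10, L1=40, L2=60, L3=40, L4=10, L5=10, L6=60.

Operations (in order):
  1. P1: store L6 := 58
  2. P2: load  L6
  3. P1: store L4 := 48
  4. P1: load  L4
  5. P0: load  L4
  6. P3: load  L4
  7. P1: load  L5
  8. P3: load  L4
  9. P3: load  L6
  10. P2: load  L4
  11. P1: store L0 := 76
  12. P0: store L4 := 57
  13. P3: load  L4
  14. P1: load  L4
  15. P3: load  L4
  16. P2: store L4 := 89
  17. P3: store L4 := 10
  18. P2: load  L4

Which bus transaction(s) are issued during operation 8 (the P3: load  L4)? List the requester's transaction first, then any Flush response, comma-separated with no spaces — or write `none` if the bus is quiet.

bus = none

step 1: P1: store L6 := 58  ⟶  IMII  (L6)  txn=BusRdX  M[L6]=60
step 2: P2: load  L6  ⟶  ISSI  (L6)  txn=BusRd+Flush  M[L6]=58
step 3: P1: store L4 := 48  ⟶  IMII  (L4)  txn=BusRdX  M[L4]=10
step 4: P1: load  L4  ⟶  IMII  (L4)  txn=∅  M[L4]=10
step 5: P0: load  L4  ⟶  SSII  (L4)  txn=BusRd+Flush  M[L4]=48
step 6: P3: load  L4  ⟶  SSIS  (L4)  txn=BusRd  M[L4]=48
step 7: P1: load  L5  ⟶  IEII  (L5)  txn=BusRd  M[L5]=10
step 8: P3: load  L4  ⟶  SSIS  (L4)  txn=∅  M[L4]=48
step 9: P3: load  L6  ⟶  ISSS  (L6)  txn=BusRd  M[L6]=58
step 10: P2: load  L4  ⟶  SSSS  (L4)  txn=BusRd  M[L4]=48
step 11: P1: store L0 := 76  ⟶  IMII  (L0)  txn=BusRdX  M[L0]=10
step 12: P0: store L4 := 57  ⟶  MIII  (L4)  txn=BusUpgr  M[L4]=48
step 13: P3: load  L4  ⟶  SIIS  (L4)  txn=BusRd+Flush  M[L4]=57
step 14: P1: load  L4  ⟶  SSIS  (L4)  txn=BusRd  M[L4]=57
step 15: P3: load  L4  ⟶  SSIS  (L4)  txn=∅  M[L4]=57
step 16: P2: store L4 := 89  ⟶  IIMI  (L4)  txn=BusRdX  M[L4]=57
step 17: P3: store L4 := 10  ⟶  IIIM  (L4)  txn=BusRdX+Flush  M[L4]=89
step 18: P2: load  L4  ⟶  IISS  (L4)  txn=BusRd+Flush  M[L4]=10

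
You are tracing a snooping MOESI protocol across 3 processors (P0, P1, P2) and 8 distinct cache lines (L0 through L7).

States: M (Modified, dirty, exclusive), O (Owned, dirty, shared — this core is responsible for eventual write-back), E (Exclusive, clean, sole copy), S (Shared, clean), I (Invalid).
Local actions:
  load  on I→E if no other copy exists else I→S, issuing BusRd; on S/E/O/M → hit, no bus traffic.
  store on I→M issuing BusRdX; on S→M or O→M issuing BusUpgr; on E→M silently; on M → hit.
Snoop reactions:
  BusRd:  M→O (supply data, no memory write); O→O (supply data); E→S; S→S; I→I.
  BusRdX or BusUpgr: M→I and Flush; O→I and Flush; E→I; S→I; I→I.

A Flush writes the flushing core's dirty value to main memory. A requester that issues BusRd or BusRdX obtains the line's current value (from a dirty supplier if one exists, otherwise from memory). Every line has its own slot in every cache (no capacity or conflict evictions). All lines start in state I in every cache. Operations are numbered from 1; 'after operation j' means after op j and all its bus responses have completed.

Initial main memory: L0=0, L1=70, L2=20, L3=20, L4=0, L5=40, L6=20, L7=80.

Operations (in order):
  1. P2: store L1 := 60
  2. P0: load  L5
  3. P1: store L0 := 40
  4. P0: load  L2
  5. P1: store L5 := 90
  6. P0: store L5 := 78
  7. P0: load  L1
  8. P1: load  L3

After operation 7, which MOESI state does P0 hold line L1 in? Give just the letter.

state = S

1. P2: store L1 := 60  bus=[BusRdX]  L1: P0=I P1=I P2=M  mem[L1]=70
2. P0: load  L5  bus=[BusRd]  L5: P0=E P1=I P2=I  mem[L5]=40
3. P1: store L0 := 40  bus=[BusRdX]  L0: P0=I P1=M P2=I  mem[L0]=0
4. P0: load  L2  bus=[BusRd]  L2: P0=E P1=I P2=I  mem[L2]=20
5. P1: store L5 := 90  bus=[BusRdX]  L5: P0=I P1=M P2=I  mem[L5]=40
6. P0: store L5 := 78  bus=[BusRdX,Flush]  L5: P0=M P1=I P2=I  mem[L5]=90
7. P0: load  L1  bus=[BusRd]  L1: P0=S P1=I P2=O  mem[L1]=70
8. P1: load  L3  bus=[BusRd]  L3: P0=I P1=E P2=I  mem[L3]=20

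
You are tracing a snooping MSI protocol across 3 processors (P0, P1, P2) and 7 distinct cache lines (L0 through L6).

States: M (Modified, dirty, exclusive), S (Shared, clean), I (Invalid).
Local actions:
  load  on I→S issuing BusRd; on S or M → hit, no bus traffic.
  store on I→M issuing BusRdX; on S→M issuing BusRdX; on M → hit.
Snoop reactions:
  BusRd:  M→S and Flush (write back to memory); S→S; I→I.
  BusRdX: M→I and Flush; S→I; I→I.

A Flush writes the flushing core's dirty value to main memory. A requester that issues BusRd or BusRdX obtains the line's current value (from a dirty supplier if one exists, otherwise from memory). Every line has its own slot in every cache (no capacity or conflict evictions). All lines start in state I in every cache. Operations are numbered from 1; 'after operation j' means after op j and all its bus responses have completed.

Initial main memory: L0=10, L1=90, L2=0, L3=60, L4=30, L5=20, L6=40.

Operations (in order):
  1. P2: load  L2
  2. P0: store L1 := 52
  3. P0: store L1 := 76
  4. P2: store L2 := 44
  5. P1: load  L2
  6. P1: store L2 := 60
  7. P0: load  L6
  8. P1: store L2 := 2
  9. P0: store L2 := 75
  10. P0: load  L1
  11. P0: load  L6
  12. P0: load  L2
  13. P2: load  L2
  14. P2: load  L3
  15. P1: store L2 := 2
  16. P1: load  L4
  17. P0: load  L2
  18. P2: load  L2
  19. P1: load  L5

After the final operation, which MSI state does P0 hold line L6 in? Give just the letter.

  op1 P2: load  L2 → I/I/S on L2; bus BusRd; mem=0
  op2 P0: store L1 := 52 → M/I/I on L1; bus BusRdX; mem=90
  op3 P0: store L1 := 76 → M/I/I on L1; bus (none); mem=90
  op4 P2: store L2 := 44 → I/I/M on L2; bus BusRdX; mem=0
  op5 P1: load  L2 → I/S/S on L2; bus BusRd Flush; mem=44
  op6 P1: store L2 := 60 → I/M/I on L2; bus BusRdX; mem=44
  op7 P0: load  L6 → S/I/I on L6; bus BusRd; mem=40
  op8 P1: store L2 := 2 → I/M/I on L2; bus (none); mem=44
  op9 P0: store L2 := 75 → M/I/I on L2; bus BusRdX Flush; mem=2
  op10 P0: load  L1 → M/I/I on L1; bus (none); mem=90
  op11 P0: load  L6 → S/I/I on L6; bus (none); mem=40
  op12 P0: load  L2 → M/I/I on L2; bus (none); mem=2
  op13 P2: load  L2 → S/I/S on L2; bus BusRd Flush; mem=75
  op14 P2: load  L3 → I/I/S on L3; bus BusRd; mem=60
  op15 P1: store L2 := 2 → I/M/I on L2; bus BusRdX; mem=75
  op16 P1: load  L4 → I/S/I on L4; bus BusRd; mem=30
  op17 P0: load  L2 → S/S/I on L2; bus BusRd Flush; mem=2
  op18 P2: load  L2 → S/S/S on L2; bus BusRd; mem=2
  op19 P1: load  L5 → I/S/I on L5; bus BusRd; mem=20

state = S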